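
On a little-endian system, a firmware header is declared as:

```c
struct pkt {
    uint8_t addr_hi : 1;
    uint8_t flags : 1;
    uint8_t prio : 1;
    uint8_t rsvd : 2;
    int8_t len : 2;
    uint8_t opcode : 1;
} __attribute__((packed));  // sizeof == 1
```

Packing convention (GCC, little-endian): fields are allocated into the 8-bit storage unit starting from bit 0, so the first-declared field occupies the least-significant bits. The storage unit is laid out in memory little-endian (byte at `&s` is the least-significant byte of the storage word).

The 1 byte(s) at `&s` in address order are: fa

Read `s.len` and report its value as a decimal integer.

-1

[0]=0xfa (little-endian) → word 0xfa
addr_hi [0+:1] = (word>>0) & 0x1 = 0
flags [1+:1] = (word>>1) & 0x1 = 1
prio [2+:1] = (word>>2) & 0x1 = 0
rsvd [3+:2] = (word>>3) & 0x3 = 3
len [5+:2] = (word>>5) & 0x3 = 3  ←
opcode [7+:1] = (word>>7) & 0x1 = 1
len signed 2b, MSB=1: 3 - 4 = -1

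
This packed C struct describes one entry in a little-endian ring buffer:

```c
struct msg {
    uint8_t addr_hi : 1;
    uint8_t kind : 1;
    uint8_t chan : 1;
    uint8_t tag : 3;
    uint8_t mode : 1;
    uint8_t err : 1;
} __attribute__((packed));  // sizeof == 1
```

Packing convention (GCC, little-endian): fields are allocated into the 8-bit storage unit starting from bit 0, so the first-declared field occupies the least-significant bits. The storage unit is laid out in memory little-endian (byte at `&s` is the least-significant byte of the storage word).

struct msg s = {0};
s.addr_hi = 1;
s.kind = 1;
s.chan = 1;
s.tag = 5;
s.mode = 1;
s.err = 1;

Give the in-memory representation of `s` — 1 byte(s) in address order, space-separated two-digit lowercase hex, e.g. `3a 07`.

ef

[0+:1] addr_hi=1 & 0x1 = 0x1; word=0x01
[1+:1] kind=1 & 0x1 = 0x1; word=0x03
[2+:1] chan=1 & 0x1 = 0x1; word=0x07
[3+:3] tag=5 & 0x7 = 0x5; word=0x2f
[6+:1] mode=1 & 0x1 = 0x1; word=0x6f
[7+:1] err=1 & 0x1 = 0x1; word=0xef
word = 0xef → little-endian bytes:
  [0]=0xef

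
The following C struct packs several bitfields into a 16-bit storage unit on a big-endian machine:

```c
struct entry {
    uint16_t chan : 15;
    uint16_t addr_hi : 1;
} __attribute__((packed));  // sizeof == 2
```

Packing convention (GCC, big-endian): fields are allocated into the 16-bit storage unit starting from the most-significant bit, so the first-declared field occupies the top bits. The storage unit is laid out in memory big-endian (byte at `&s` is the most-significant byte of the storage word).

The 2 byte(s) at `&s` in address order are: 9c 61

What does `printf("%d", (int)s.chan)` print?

20016

[0]=0x9c [1]=0x61 (big-endian) → word 0x9c61
chan [1+:15] = (word>>1) & 0x7fff = 20016  ←
addr_hi [0+:1] = (word>>0) & 0x1 = 1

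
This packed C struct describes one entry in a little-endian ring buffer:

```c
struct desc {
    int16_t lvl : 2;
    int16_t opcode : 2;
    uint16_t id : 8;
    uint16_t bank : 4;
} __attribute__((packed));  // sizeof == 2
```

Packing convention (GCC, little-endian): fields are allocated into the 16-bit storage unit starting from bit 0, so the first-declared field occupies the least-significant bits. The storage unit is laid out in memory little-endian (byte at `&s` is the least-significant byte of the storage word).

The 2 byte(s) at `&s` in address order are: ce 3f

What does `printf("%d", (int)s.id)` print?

[0]=0xce [1]=0x3f (little-endian) → word 0x3fce
lvl [0+:2] = (word>>0) & 0x3 = 2
opcode [2+:2] = (word>>2) & 0x3 = 3
id [4+:8] = (word>>4) & 0xff = 252  ←
bank [12+:4] = (word>>12) & 0xf = 3

252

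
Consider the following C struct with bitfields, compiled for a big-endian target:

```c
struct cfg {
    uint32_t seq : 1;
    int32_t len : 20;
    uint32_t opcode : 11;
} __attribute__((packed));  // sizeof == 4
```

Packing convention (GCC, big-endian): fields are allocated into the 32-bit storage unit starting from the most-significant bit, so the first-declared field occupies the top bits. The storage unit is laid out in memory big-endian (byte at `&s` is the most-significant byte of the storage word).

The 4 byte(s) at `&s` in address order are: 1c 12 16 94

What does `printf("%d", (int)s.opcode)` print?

1684

[0]=0x1c [1]=0x12 [2]=0x16 [3]=0x94 (big-endian) → word 0x1c121694
seq [31+:1] = (word>>31) & 0x1 = 0
len [11+:20] = (word>>11) & 0xfffff = 229954
opcode [0+:11] = (word>>0) & 0x7ff = 1684  ←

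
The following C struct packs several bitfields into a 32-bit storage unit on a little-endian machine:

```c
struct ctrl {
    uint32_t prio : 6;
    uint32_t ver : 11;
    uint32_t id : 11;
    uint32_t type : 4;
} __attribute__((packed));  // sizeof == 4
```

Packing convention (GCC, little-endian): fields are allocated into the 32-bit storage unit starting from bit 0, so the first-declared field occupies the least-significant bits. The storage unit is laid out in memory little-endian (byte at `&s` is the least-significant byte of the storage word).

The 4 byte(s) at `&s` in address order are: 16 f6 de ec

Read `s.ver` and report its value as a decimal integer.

984

[0]=0x16 [1]=0xf6 [2]=0xde [3]=0xec (little-endian) → word 0xecdef616
prio [0+:6] = (word>>0) & 0x3f = 22
ver [6+:11] = (word>>6) & 0x7ff = 984  ←
id [17+:11] = (word>>17) & 0x7ff = 1647
type [28+:4] = (word>>28) & 0xf = 14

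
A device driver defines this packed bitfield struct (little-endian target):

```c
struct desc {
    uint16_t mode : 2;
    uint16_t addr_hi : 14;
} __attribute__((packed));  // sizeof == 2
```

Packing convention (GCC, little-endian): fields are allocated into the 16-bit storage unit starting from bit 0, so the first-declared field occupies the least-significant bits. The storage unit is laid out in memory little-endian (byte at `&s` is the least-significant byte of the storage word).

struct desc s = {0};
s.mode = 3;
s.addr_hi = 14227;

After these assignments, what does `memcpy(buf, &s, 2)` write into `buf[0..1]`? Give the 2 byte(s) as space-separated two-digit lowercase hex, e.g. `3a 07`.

mode:2 = 3 → 0x3 << 0 → word 0x0003
addr_hi:14 = 14227 → 0x3793 << 2 → word 0xde4f
word = 0xde4f → little-endian bytes:
  [0]=0x4f  [1]=0xde

4f de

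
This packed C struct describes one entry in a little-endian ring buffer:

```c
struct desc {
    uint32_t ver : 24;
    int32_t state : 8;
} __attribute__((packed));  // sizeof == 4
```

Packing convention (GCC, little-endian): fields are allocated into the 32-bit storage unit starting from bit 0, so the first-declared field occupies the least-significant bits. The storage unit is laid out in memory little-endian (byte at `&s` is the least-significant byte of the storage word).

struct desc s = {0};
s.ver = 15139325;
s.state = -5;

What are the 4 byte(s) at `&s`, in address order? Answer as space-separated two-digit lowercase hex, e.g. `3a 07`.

fd 01 e7 fb

ver:24 = 15139325 → 0xe701fd << 0 → word 0x00e701fd
state:8 = -5 → 0xfb << 24 → word 0xfbe701fd
word = 0xfbe701fd → little-endian bytes:
  [0]=0xfd  [1]=0x01  [2]=0xe7  [3]=0xfb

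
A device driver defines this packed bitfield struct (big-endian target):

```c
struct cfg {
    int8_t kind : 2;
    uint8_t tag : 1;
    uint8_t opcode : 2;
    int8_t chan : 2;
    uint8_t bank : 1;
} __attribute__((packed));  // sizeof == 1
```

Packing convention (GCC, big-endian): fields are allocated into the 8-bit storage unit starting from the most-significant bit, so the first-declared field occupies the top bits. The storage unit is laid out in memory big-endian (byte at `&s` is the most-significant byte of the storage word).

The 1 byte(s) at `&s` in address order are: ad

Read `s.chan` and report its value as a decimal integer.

-2

[0]=0xad (big-endian) → word 0xad
kind:2 @ bit 6 → (0xad>>6)&0x3 = 0x2
tag:1 @ bit 5 → (0xad>>5)&0x1 = 0x1
opcode:2 @ bit 3 → (0xad>>3)&0x3 = 0x1
chan:2 @ bit 1 → (0xad>>1)&0x3 = 0x2  ←
bank:1 @ bit 0 → (0xad>>0)&0x1 = 0x1
chan signed 2b, MSB=1: 2 - 4 = -2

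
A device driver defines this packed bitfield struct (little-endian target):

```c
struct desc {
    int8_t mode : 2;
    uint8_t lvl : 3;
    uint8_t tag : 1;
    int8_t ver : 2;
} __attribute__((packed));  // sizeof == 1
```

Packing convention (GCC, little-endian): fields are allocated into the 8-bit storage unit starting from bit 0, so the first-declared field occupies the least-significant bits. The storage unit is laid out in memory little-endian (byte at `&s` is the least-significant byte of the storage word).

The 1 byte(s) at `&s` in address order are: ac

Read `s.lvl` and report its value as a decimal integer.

3

[0]=0xac (little-endian) → word 0xac
mode:2 @ bit 0 → (0xac>>0)&0x3 = 0x0
lvl:3 @ bit 2 → (0xac>>2)&0x7 = 0x3  ←
tag:1 @ bit 5 → (0xac>>5)&0x1 = 0x1
ver:2 @ bit 6 → (0xac>>6)&0x3 = 0x2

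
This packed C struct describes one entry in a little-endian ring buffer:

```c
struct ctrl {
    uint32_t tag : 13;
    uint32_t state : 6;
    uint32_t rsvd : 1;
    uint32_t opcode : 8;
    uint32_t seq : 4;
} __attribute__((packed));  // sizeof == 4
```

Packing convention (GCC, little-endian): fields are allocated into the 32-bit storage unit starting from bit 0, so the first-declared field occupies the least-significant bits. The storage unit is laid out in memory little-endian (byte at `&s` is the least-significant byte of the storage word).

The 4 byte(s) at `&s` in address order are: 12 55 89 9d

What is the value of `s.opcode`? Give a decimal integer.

[0]=0x12 [1]=0x55 [2]=0x89 [3]=0x9d (little-endian) → word 0x9d895512
tag:13 @ bit 0 → (0x9d895512>>0)&0x1fff = 0x1512
state:6 @ bit 13 → (0x9d895512>>13)&0x3f = 0xa
rsvd:1 @ bit 19 → (0x9d895512>>19)&0x1 = 0x1
opcode:8 @ bit 20 → (0x9d895512>>20)&0xff = 0xd8  ←
seq:4 @ bit 28 → (0x9d895512>>28)&0xf = 0x9

216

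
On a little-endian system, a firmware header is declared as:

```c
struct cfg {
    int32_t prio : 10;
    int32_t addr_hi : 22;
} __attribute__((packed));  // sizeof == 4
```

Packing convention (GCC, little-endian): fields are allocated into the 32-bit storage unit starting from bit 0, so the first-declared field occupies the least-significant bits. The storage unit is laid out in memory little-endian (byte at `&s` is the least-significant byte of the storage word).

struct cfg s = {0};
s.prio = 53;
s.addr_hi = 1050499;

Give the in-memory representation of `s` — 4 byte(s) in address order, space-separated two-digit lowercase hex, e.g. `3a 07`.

35 0c 1e 40

prio (10b) val=53 bits=0x35 at bit 0: 0x00000035
addr_hi (22b) val=1050499 bits=0x100783 at bit 10: 0x401e0c35
word = 0x401e0c35 → little-endian bytes:
  [0]=0x35  [1]=0x0c  [2]=0x1e  [3]=0x40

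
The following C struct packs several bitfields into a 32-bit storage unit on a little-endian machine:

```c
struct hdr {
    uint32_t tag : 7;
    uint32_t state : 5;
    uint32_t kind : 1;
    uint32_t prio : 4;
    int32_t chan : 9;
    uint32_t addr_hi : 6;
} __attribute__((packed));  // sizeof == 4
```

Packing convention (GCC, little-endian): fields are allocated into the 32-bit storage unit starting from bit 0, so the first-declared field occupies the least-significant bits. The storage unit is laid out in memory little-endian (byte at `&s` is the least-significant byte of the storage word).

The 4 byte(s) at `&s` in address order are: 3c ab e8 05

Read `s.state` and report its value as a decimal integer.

22

[0]=0x3c [1]=0xab [2]=0xe8 [3]=0x05 (little-endian) → word 0x05e8ab3c
tag:7 @ bit 0 → (0x05e8ab3c>>0)&0x7f = 0x3c
state:5 @ bit 7 → (0x05e8ab3c>>7)&0x1f = 0x16  ←
kind:1 @ bit 12 → (0x05e8ab3c>>12)&0x1 = 0x0
prio:4 @ bit 13 → (0x05e8ab3c>>13)&0xf = 0x5
chan:9 @ bit 17 → (0x05e8ab3c>>17)&0x1ff = 0xf4
addr_hi:6 @ bit 26 → (0x05e8ab3c>>26)&0x3f = 0x1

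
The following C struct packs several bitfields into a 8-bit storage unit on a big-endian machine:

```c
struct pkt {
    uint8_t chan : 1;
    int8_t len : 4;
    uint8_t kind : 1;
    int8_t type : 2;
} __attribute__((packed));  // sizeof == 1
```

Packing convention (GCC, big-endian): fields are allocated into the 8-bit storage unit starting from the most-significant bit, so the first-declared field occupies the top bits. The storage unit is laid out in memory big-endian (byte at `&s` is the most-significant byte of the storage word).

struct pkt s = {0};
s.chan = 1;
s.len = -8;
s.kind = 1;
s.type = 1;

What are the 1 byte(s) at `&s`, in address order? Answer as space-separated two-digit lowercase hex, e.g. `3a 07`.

c5

chan:1 = 1 → 0x1 << 7 → word 0x80
len:4 = -8 → 0x8 << 3 → word 0xc0
kind:1 = 1 → 0x1 << 2 → word 0xc4
type:2 = 1 → 0x1 << 0 → word 0xc5
word = 0xc5 → big-endian bytes:
  [0]=0xc5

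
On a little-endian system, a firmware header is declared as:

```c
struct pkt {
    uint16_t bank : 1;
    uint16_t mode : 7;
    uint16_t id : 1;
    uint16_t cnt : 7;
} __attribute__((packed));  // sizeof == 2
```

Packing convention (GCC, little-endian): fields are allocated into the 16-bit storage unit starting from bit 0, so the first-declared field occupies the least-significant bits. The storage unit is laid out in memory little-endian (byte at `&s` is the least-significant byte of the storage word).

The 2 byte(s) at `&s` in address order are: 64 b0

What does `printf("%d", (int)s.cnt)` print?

88

[0]=0x64 [1]=0xb0 (little-endian) → word 0xb064
bank [0+:1] = (word>>0) & 0x1 = 0
mode [1+:7] = (word>>1) & 0x7f = 50
id [8+:1] = (word>>8) & 0x1 = 0
cnt [9+:7] = (word>>9) & 0x7f = 88  ←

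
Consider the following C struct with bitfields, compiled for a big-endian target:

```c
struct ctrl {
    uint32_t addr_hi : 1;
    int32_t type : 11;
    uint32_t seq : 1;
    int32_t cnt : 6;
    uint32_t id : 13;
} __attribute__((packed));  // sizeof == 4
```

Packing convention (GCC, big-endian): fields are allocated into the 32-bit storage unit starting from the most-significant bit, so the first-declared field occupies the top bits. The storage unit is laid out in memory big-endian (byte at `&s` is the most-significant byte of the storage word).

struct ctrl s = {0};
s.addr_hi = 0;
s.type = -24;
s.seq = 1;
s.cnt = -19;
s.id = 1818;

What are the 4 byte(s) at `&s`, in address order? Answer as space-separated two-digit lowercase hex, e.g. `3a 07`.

[31+:1] addr_hi=0 & 0x1 = 0x0; word=0x00000000
[20+:11] type=-24 & 0x7ff = 0x7e8; word=0x7e800000
[19+:1] seq=1 & 0x1 = 0x1; word=0x7e880000
[13+:6] cnt=-19 & 0x3f = 0x2d; word=0x7e8da000
[0+:13] id=1818 & 0x1fff = 0x71a; word=0x7e8da71a
word = 0x7e8da71a → big-endian bytes:
  [0]=0x7e  [1]=0x8d  [2]=0xa7  [3]=0x1a

7e 8d a7 1a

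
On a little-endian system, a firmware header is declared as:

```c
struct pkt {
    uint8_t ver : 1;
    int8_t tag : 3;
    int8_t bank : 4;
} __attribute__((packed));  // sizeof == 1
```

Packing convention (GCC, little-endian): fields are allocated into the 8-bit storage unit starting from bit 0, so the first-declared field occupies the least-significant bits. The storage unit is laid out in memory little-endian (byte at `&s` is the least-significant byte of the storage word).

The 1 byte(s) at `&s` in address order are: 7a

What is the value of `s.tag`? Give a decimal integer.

-3

[0]=0x7a (little-endian) → word 0x7a
ver [0+:1] = (word>>0) & 0x1 = 0
tag [1+:3] = (word>>1) & 0x7 = 5  ←
bank [4+:4] = (word>>4) & 0xf = 7
tag signed 3b, MSB=1: 5 - 8 = -3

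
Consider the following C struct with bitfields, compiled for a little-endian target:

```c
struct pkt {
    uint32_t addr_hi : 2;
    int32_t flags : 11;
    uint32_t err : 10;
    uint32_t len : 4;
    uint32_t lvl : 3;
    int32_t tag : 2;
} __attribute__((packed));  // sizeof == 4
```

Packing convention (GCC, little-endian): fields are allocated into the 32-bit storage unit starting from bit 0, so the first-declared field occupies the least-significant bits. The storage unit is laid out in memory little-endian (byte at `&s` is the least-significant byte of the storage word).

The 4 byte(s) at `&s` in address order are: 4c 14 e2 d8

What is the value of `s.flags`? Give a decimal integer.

-749

[0]=0x4c [1]=0x14 [2]=0xe2 [3]=0xd8 (little-endian) → word 0xd8e2144c
addr_hi [0+:2] = (word>>0) & 0x3 = 0
flags [2+:11] = (word>>2) & 0x7ff = 1299  ←
err [13+:10] = (word>>13) & 0x3ff = 784
len [23+:4] = (word>>23) & 0xf = 1
lvl [27+:3] = (word>>27) & 0x7 = 3
tag [30+:2] = (word>>30) & 0x3 = 3
flags signed 11b, MSB=1: 1299 - 2048 = -749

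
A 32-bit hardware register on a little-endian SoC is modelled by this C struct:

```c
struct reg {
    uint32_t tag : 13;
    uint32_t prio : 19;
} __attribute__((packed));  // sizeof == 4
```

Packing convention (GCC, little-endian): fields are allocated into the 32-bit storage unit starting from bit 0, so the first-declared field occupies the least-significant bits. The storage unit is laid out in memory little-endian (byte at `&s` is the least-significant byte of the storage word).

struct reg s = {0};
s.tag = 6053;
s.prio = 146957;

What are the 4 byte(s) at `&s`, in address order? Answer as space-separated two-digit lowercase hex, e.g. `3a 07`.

tag:13 = 6053 → 0x17a5 << 0 → word 0x000017a5
prio:19 = 146957 → 0x23e0d << 13 → word 0x47c1b7a5
word = 0x47c1b7a5 → little-endian bytes:
  [0]=0xa5  [1]=0xb7  [2]=0xc1  [3]=0x47

a5 b7 c1 47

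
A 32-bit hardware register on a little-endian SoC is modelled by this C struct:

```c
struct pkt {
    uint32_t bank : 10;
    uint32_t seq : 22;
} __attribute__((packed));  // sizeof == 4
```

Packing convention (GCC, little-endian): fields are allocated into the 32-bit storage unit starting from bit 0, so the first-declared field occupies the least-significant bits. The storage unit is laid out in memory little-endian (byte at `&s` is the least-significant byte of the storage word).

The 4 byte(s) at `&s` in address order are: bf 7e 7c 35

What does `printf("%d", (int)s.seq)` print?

[0]=0xbf [1]=0x7e [2]=0x7c [3]=0x35 (little-endian) → word 0x357c7ebf
bank:10 @ bit 0 → (0x357c7ebf>>0)&0x3ff = 0x2bf
seq:22 @ bit 10 → (0x357c7ebf>>10)&0x3fffff = 0xd5f1f  ←

876319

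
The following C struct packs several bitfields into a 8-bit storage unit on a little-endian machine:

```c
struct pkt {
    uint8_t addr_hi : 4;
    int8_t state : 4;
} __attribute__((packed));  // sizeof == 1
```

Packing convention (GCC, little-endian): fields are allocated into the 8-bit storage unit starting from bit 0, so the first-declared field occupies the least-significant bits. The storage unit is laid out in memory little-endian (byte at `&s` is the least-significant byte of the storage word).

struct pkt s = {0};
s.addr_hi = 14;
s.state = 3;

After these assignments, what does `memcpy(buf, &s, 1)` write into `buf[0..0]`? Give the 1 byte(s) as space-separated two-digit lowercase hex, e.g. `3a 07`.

addr_hi:4 = 14 → 0xe << 0 → word 0x0e
state:4 = 3 → 0x3 << 4 → word 0x3e
word = 0x3e → little-endian bytes:
  [0]=0x3e

3e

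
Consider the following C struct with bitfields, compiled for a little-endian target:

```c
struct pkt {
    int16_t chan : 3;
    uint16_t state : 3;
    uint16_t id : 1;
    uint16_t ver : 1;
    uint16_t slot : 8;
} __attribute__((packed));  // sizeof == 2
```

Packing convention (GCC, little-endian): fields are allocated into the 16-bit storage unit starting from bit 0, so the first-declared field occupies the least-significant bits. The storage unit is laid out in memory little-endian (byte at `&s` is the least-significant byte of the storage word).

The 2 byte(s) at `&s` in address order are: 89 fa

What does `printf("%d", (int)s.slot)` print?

[0]=0x89 [1]=0xfa (little-endian) → word 0xfa89
chan:3 @ bit 0 → (0xfa89>>0)&0x7 = 0x1
state:3 @ bit 3 → (0xfa89>>3)&0x7 = 0x1
id:1 @ bit 6 → (0xfa89>>6)&0x1 = 0x0
ver:1 @ bit 7 → (0xfa89>>7)&0x1 = 0x1
slot:8 @ bit 8 → (0xfa89>>8)&0xff = 0xfa  ←

250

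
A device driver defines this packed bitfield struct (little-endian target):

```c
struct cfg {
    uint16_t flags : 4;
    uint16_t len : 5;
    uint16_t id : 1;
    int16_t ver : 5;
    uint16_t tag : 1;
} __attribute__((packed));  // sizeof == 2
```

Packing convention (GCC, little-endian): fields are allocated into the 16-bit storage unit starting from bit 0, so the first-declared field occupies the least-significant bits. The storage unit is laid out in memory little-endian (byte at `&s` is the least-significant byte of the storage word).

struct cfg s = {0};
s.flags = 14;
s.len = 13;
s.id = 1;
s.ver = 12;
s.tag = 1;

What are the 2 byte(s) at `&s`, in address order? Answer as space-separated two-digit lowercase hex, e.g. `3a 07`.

de b2

[0+:4] flags=14 & 0xf = 0xe; word=0x000e
[4+:5] len=13 & 0x1f = 0xd; word=0x00de
[9+:1] id=1 & 0x1 = 0x1; word=0x02de
[10+:5] ver=12 & 0x1f = 0xc; word=0x32de
[15+:1] tag=1 & 0x1 = 0x1; word=0xb2de
word = 0xb2de → little-endian bytes:
  [0]=0xde  [1]=0xb2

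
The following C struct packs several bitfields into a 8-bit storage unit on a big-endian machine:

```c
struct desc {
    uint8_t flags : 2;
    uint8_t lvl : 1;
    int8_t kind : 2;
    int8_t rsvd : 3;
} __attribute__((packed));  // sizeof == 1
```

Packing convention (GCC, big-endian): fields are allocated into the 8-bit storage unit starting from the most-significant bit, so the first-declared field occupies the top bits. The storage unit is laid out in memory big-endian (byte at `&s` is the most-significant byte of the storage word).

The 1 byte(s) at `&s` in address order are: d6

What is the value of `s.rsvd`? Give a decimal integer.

[0]=0xd6 (big-endian) → word 0xd6
flags:2 @ bit 6 → (0xd6>>6)&0x3 = 0x3
lvl:1 @ bit 5 → (0xd6>>5)&0x1 = 0x0
kind:2 @ bit 3 → (0xd6>>3)&0x3 = 0x2
rsvd:3 @ bit 0 → (0xd6>>0)&0x7 = 0x6  ←
rsvd signed 3b, MSB=1: 6 - 8 = -2

-2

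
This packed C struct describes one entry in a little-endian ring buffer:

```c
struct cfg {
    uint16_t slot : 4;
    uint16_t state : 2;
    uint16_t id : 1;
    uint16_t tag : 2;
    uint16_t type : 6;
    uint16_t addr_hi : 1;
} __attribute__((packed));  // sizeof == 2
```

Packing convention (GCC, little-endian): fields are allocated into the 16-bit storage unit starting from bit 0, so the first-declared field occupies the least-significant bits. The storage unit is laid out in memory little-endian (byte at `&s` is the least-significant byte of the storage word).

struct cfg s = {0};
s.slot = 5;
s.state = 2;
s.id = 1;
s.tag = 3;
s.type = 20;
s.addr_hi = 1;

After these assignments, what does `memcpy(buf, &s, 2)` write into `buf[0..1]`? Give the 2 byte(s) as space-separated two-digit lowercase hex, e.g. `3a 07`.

e5 a9

[0+:4] slot=5 & 0xf = 0x5; word=0x0005
[4+:2] state=2 & 0x3 = 0x2; word=0x0025
[6+:1] id=1 & 0x1 = 0x1; word=0x0065
[7+:2] tag=3 & 0x3 = 0x3; word=0x01e5
[9+:6] type=20 & 0x3f = 0x14; word=0x29e5
[15+:1] addr_hi=1 & 0x1 = 0x1; word=0xa9e5
word = 0xa9e5 → little-endian bytes:
  [0]=0xe5  [1]=0xa9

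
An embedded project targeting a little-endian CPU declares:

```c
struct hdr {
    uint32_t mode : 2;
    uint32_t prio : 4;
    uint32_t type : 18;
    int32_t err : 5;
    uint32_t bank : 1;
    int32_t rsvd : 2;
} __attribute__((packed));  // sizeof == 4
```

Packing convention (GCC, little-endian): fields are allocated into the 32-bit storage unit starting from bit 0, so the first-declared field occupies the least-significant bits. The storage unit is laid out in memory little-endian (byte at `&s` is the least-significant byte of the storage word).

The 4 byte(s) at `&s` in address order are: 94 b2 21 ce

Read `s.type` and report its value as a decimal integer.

34506

[0]=0x94 [1]=0xb2 [2]=0x21 [3]=0xce (little-endian) → word 0xce21b294
mode [0+:2] = (word>>0) & 0x3 = 0
prio [2+:4] = (word>>2) & 0xf = 5
type [6+:18] = (word>>6) & 0x3ffff = 34506  ←
err [24+:5] = (word>>24) & 0x1f = 14
bank [29+:1] = (word>>29) & 0x1 = 0
rsvd [30+:2] = (word>>30) & 0x3 = 3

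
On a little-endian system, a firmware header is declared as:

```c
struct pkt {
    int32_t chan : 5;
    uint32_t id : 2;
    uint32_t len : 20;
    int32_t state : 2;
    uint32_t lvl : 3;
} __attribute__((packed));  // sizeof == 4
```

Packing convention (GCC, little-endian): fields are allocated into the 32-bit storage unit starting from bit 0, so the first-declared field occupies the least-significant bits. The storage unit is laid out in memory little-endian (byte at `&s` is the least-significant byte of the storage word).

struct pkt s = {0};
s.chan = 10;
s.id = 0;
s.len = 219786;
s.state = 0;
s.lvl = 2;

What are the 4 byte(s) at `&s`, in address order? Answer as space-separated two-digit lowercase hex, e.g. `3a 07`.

0a 45 ad 41

[0+:5] chan=10 & 0x1f = 0xa; word=0x0000000a
[5+:2] id=0 & 0x3 = 0x0; word=0x0000000a
[7+:20] len=219786 & 0xfffff = 0x35a8a; word=0x01ad450a
[27+:2] state=0 & 0x3 = 0x0; word=0x01ad450a
[29+:3] lvl=2 & 0x7 = 0x2; word=0x41ad450a
word = 0x41ad450a → little-endian bytes:
  [0]=0x0a  [1]=0x45  [2]=0xad  [3]=0x41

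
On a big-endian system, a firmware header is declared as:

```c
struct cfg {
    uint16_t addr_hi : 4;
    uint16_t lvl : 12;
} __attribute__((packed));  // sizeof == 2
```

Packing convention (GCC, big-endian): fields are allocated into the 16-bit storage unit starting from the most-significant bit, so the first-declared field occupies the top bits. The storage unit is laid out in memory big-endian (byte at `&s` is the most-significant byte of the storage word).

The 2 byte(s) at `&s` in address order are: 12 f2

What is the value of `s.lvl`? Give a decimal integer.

[0]=0x12 [1]=0xf2 (big-endian) → word 0x12f2
addr_hi:4 @ bit 12 → (0x12f2>>12)&0xf = 0x1
lvl:12 @ bit 0 → (0x12f2>>0)&0xfff = 0x2f2  ←

754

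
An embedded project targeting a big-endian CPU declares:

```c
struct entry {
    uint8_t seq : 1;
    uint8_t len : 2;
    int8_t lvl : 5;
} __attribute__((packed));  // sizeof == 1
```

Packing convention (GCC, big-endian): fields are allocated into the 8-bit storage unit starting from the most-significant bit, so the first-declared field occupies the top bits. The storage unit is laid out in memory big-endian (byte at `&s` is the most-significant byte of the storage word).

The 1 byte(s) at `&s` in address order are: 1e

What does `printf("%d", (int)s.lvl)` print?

-2

[0]=0x1e (big-endian) → word 0x1e
seq:1 @ bit 7 → (0x1e>>7)&0x1 = 0x0
len:2 @ bit 5 → (0x1e>>5)&0x3 = 0x0
lvl:5 @ bit 0 → (0x1e>>0)&0x1f = 0x1e  ←
lvl signed 5b, MSB=1: 30 - 32 = -2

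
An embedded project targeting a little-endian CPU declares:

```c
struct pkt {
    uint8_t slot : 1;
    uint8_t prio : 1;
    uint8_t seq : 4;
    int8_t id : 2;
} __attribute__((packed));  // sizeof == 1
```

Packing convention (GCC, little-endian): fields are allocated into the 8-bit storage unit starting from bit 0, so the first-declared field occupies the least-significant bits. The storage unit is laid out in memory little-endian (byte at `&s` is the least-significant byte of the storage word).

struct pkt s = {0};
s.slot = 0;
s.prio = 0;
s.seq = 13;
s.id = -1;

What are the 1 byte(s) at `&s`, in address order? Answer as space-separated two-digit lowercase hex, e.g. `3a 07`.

f4

slot:1 = 0 → 0x0 << 0 → word 0x00
prio:1 = 0 → 0x0 << 1 → word 0x00
seq:4 = 13 → 0xd << 2 → word 0x34
id:2 = -1 → 0x3 << 6 → word 0xf4
word = 0xf4 → little-endian bytes:
  [0]=0xf4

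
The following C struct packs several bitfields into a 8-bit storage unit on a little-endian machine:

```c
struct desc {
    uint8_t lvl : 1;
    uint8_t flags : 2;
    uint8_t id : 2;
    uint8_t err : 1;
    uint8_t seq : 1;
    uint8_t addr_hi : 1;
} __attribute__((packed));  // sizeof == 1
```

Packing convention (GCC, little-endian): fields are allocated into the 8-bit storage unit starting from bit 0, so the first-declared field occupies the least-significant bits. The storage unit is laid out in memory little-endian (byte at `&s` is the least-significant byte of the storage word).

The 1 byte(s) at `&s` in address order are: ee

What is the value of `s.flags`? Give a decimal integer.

3

[0]=0xee (little-endian) → word 0xee
lvl [0+:1] = (word>>0) & 0x1 = 0
flags [1+:2] = (word>>1) & 0x3 = 3  ←
id [3+:2] = (word>>3) & 0x3 = 1
err [5+:1] = (word>>5) & 0x1 = 1
seq [6+:1] = (word>>6) & 0x1 = 1
addr_hi [7+:1] = (word>>7) & 0x1 = 1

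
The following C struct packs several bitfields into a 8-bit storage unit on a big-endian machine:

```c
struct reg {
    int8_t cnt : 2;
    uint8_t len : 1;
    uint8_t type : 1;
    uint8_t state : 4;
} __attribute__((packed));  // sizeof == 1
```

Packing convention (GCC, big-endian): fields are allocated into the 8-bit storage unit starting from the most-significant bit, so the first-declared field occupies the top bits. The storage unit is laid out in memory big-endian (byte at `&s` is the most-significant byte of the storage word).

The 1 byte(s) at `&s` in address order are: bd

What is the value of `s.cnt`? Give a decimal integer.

-2

[0]=0xbd (big-endian) → word 0xbd
cnt:2 @ bit 6 → (0xbd>>6)&0x3 = 0x2  ←
len:1 @ bit 5 → (0xbd>>5)&0x1 = 0x1
type:1 @ bit 4 → (0xbd>>4)&0x1 = 0x1
state:4 @ bit 0 → (0xbd>>0)&0xf = 0xd
cnt signed 2b, MSB=1: 2 - 4 = -2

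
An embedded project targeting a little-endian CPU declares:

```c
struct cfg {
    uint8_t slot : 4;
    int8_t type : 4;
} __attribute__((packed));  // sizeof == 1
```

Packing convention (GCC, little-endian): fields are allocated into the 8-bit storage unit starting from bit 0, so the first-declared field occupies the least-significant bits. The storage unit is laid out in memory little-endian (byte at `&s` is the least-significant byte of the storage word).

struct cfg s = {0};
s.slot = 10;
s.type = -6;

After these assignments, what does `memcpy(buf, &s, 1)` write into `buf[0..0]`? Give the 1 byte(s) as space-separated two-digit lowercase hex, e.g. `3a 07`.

aa

[0+:4] slot=10 & 0xf = 0xa; word=0x0a
[4+:4] type=-6 & 0xf = 0xa; word=0xaa
word = 0xaa → little-endian bytes:
  [0]=0xaa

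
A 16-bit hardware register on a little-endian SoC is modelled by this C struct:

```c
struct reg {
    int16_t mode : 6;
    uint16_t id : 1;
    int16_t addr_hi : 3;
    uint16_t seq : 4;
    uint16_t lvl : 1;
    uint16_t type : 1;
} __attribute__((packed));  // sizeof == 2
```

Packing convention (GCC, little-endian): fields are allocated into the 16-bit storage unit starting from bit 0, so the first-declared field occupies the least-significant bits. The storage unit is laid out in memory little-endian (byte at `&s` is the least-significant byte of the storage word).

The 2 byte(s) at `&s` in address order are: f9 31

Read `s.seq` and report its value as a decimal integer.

12

[0]=0xf9 [1]=0x31 (little-endian) → word 0x31f9
mode:6 @ bit 0 → (0x31f9>>0)&0x3f = 0x39
id:1 @ bit 6 → (0x31f9>>6)&0x1 = 0x1
addr_hi:3 @ bit 7 → (0x31f9>>7)&0x7 = 0x3
seq:4 @ bit 10 → (0x31f9>>10)&0xf = 0xc  ←
lvl:1 @ bit 14 → (0x31f9>>14)&0x1 = 0x0
type:1 @ bit 15 → (0x31f9>>15)&0x1 = 0x0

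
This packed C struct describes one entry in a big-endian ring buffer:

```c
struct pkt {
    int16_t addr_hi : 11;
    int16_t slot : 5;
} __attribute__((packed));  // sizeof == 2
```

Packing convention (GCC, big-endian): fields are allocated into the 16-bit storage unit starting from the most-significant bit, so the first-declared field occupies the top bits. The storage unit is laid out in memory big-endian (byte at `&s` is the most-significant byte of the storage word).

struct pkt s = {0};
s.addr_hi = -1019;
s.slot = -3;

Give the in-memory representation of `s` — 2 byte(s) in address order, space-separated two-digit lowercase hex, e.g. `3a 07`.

80 bd

addr_hi:11 = -1019 → 0x405 << 5 → word 0x80a0
slot:5 = -3 → 0x1d << 0 → word 0x80bd
word = 0x80bd → big-endian bytes:
  [0]=0x80  [1]=0xbd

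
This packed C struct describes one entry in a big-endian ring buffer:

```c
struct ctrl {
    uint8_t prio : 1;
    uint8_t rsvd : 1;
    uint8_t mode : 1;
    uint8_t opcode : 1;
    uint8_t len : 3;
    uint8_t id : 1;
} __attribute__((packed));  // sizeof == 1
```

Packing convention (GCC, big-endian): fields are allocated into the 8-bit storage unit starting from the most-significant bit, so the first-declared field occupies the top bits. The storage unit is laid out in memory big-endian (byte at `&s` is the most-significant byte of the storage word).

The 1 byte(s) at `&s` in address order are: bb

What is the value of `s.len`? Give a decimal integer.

[0]=0xbb (big-endian) → word 0xbb
prio [7+:1] = (word>>7) & 0x1 = 1
rsvd [6+:1] = (word>>6) & 0x1 = 0
mode [5+:1] = (word>>5) & 0x1 = 1
opcode [4+:1] = (word>>4) & 0x1 = 1
len [1+:3] = (word>>1) & 0x7 = 5  ←
id [0+:1] = (word>>0) & 0x1 = 1

5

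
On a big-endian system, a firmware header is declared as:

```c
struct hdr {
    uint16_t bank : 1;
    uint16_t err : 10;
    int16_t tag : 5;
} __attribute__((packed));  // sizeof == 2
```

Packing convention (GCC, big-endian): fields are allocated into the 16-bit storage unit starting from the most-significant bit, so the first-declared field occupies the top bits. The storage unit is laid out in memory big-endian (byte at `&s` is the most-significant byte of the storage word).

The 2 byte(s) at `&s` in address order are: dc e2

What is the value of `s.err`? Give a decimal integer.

[0]=0xdc [1]=0xe2 (big-endian) → word 0xdce2
bank:1 @ bit 15 → (0xdce2>>15)&0x1 = 0x1
err:10 @ bit 5 → (0xdce2>>5)&0x3ff = 0x2e7  ←
tag:5 @ bit 0 → (0xdce2>>0)&0x1f = 0x2

743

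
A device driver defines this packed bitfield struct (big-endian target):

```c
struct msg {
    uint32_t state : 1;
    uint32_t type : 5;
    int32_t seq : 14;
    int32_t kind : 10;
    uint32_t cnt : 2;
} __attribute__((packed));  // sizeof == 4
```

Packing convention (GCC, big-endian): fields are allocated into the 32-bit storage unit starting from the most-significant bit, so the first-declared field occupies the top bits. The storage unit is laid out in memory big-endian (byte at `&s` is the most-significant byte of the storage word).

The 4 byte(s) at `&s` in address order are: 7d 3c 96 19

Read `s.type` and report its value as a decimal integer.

31

[0]=0x7d [1]=0x3c [2]=0x96 [3]=0x19 (big-endian) → word 0x7d3c9619
state [31+:1] = (word>>31) & 0x1 = 0
type [26+:5] = (word>>26) & 0x1f = 31  ←
seq [12+:14] = (word>>12) & 0x3fff = 5065
kind [2+:10] = (word>>2) & 0x3ff = 390
cnt [0+:2] = (word>>0) & 0x3 = 1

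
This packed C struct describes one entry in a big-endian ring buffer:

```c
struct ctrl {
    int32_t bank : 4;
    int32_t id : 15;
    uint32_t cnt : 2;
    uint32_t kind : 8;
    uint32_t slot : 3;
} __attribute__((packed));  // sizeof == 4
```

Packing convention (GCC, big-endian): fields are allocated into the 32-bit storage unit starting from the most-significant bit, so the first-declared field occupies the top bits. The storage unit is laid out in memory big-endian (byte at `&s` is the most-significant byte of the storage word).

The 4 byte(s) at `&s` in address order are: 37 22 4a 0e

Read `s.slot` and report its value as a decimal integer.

6

[0]=0x37 [1]=0x22 [2]=0x4a [3]=0x0e (big-endian) → word 0x37224a0e
bank:4 @ bit 28 → (0x37224a0e>>28)&0xf = 0x3
id:15 @ bit 13 → (0x37224a0e>>13)&0x7fff = 0x3912
cnt:2 @ bit 11 → (0x37224a0e>>11)&0x3 = 0x1
kind:8 @ bit 3 → (0x37224a0e>>3)&0xff = 0x41
slot:3 @ bit 0 → (0x37224a0e>>0)&0x7 = 0x6  ←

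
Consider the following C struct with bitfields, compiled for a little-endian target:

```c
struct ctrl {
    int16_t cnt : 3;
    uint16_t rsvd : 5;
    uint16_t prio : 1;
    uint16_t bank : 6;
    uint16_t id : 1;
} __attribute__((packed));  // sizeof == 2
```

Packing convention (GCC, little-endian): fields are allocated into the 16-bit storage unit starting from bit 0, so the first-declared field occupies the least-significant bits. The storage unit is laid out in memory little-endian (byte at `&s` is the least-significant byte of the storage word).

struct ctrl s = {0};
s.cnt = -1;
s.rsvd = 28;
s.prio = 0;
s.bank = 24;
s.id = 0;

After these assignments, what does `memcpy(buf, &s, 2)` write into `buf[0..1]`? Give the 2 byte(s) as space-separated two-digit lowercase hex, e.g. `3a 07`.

cnt (3b) val=-1 bits=0x7 at bit 0: 0x0007
rsvd (5b) val=28 bits=0x1c at bit 3: 0x00e7
prio (1b) val=0 bits=0x0 at bit 8: 0x00e7
bank (6b) val=24 bits=0x18 at bit 9: 0x30e7
id (1b) val=0 bits=0x0 at bit 15: 0x30e7
word = 0x30e7 → little-endian bytes:
  [0]=0xe7  [1]=0x30

e7 30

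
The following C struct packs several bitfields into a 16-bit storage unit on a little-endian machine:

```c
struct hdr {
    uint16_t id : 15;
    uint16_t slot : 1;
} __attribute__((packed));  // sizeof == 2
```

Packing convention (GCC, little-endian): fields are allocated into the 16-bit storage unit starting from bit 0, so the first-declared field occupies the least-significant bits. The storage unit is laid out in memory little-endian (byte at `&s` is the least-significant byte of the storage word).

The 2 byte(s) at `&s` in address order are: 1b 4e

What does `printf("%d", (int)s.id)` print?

[0]=0x1b [1]=0x4e (little-endian) → word 0x4e1b
id [0+:15] = (word>>0) & 0x7fff = 19995  ←
slot [15+:1] = (word>>15) & 0x1 = 0

19995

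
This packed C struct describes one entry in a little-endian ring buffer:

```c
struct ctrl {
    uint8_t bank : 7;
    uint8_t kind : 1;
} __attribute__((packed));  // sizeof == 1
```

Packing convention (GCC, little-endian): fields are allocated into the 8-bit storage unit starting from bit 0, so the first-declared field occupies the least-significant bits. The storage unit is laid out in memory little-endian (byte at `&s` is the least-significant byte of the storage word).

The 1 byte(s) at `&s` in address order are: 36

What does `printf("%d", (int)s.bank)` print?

54

[0]=0x36 (little-endian) → word 0x36
bank:7 @ bit 0 → (0x36>>0)&0x7f = 0x36  ←
kind:1 @ bit 7 → (0x36>>7)&0x1 = 0x0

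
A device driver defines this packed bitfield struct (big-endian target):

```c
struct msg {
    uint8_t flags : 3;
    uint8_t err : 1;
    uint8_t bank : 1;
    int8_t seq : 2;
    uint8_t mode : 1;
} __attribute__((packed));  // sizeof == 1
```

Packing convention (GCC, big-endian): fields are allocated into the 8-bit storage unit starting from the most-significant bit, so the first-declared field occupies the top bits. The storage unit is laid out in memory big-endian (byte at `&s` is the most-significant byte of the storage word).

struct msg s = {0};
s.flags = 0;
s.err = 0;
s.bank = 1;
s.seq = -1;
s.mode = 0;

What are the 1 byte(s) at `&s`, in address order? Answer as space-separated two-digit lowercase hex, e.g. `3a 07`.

0e

flags:3 = 0 → 0x0 << 5 → word 0x00
err:1 = 0 → 0x0 << 4 → word 0x00
bank:1 = 1 → 0x1 << 3 → word 0x08
seq:2 = -1 → 0x3 << 1 → word 0x0e
mode:1 = 0 → 0x0 << 0 → word 0x0e
word = 0x0e → big-endian bytes:
  [0]=0x0e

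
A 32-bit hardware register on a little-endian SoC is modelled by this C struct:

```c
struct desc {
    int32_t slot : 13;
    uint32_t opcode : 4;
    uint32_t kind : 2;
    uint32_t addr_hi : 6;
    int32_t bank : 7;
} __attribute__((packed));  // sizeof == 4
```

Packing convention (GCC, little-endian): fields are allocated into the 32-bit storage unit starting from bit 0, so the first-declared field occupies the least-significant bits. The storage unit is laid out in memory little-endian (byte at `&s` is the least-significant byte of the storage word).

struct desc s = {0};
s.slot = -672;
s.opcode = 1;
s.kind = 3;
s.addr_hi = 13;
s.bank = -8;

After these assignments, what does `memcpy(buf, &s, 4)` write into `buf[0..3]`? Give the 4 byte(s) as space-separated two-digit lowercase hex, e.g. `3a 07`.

slot (13b) val=-672 bits=0x1d60 at bit 0: 0x00001d60
opcode (4b) val=1 bits=0x1 at bit 13: 0x00003d60
kind (2b) val=3 bits=0x3 at bit 17: 0x00063d60
addr_hi (6b) val=13 bits=0xd at bit 19: 0x006e3d60
bank (7b) val=-8 bits=0x78 at bit 25: 0xf06e3d60
word = 0xf06e3d60 → little-endian bytes:
  [0]=0x60  [1]=0x3d  [2]=0x6e  [3]=0xf0

60 3d 6e f0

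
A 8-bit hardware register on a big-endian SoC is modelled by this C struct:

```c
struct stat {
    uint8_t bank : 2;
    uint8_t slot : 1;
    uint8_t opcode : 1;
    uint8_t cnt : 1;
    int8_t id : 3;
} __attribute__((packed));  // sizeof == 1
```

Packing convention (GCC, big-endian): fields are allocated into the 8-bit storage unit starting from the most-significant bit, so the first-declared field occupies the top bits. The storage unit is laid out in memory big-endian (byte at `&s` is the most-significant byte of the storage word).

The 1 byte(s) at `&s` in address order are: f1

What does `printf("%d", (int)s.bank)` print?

3

[0]=0xf1 (big-endian) → word 0xf1
bank [6+:2] = (word>>6) & 0x3 = 3  ←
slot [5+:1] = (word>>5) & 0x1 = 1
opcode [4+:1] = (word>>4) & 0x1 = 1
cnt [3+:1] = (word>>3) & 0x1 = 0
id [0+:3] = (word>>0) & 0x7 = 1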